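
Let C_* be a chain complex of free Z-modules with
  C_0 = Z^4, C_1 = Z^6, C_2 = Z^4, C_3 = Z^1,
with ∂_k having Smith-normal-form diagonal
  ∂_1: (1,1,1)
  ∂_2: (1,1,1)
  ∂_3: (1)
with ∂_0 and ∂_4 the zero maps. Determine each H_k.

H_0: b_0 = 4 − 0 − 3 = 1; torsion from ∂_1 factors > 1: none. So H_0 = Z.
H_1: b_1 = 6 − 3 − 3 = 0; torsion from ∂_2 factors > 1: none. So H_1 = 0.
H_2: b_2 = 4 − 3 − 1 = 0; torsion from ∂_3 factors > 1: none. So H_2 = 0.
H_3: b_3 = 1 − 1 − 0 = 0; torsion from ∂_4 factors > 1: none. So H_3 = 0.

H_0 = Z,  H_1 = 0,  H_2 = 0,  H_3 = 0.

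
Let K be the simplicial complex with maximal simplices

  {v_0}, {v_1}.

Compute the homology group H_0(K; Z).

Take the total order v_0 < v_1 on the vertex set. Then K (dimension 0) consists of the simplices:

  0-simplices (2): [v_0], [v_1]

Hence C_0 ≅ Z^2.

Computing H_k = (kernel of ∂_k) / (image of ∂_{k+1}):

  H_0: rank C_0 − rank ∂_1 = 2 − 0 = 2, and there is no ∂_1, so H_0 ≅ Z^2.

H_0 ≅ Z^2.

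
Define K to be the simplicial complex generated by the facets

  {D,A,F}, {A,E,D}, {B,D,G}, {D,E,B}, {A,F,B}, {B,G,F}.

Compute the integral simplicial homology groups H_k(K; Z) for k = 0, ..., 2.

H_0 = Z,  H_1 = Z,  H_2 = 0.

Take the total order A < B < D < E < F < G on the vertex set. Then K (dimension 2) consists of the simplices:

  0-simplices (6): A, B, D, E, F, G
  1-simplices (12): AB, AD, AE, AF, BD, BE, BF, BG, DE, DF, DG, FG
  2-simplices (6): ABF, ADE, ADF, BDE, BDG, BFG

so the chain groups are C_0 ≅ Z^6, C_1 ≅ Z^12, C_2 ≅ Z^6.

∂_1: C_1 → C_0 sends each edge [p,q] (with p < q) to q − p.
The resulting 6×12 matrix has rank 5, and its Smith normal form has invariant factors (1,1,1,1,1).

Boundary ∂_2: C_2 → C_1 acts by ∂[p,q,r] = [q,r] − [p,r] + [p,q]. For instance
  ∂BDE = DE − BE + BD,
  ∂BDG = DG − BG + BD.
The resulting 12×6 matrix has rank 6, and its Smith normal form has invariant factors (1,1,1,1,1,1).

From H_k ≅ ker(∂_k) / im(∂_{k+1}) we obtain:

  H_0: rank C_0 − rank ∂_1 = 6 − 5 = 1, and the invariant factors of ∂_1 are all 1, so H_0 = Z.
  H_1: rank ker ∂_1 − rank ∂_2 = (12 − 5) − 6 = 1, and the invariant factors of ∂_2 are all 1, so H_1 = Z.
  H_2: rank ker ∂_2 − rank ∂_3 = (6 − 6) − 0 = 0, and there is no ∂_3, so H_2 = 0.

As a check, the Euler characteristic is 6 − 12 + 6 = 0, which agrees with 1 − 1 + 0 = 0.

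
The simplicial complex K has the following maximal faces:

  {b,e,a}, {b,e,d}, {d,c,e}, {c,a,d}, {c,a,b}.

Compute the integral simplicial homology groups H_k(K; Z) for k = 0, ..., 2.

Take the total order a < b < c < d < e on the vertex set. Then K (dimension 2) consists of the simplices:

  0-simplices (5): a, b, c, d, e
  1-simplices (10): ab, ac, ad, ae, bc, bd, be, cd, ce, de
  2-simplices (5): abc, abe, acd, bde, cde

giving chain groups C_0 ≅ Z^5, C_1 ≅ Z^10, C_2 ≅ Z^5.

Boundary ∂_1: C_1 → C_0 sends each edge [p,q] (with p < q) to q − p. For instance
  ∂ac = c − a.
This gives a 5×10 integer matrix of rank 4; reducing to Smith normal form yields diagonal entries (1,1,1,1).

The boundary map ∂_2: C_2 → C_1 maps a triangle to the signed sum of its edges. For instance
  ∂abc = bc − ac + ab,
  ∂bde = de − be + bd.
The resulting 10×5 matrix has rank 5, and its Smith normal form has invariant factors (1,1,1,1,1).

Computing H_k = (kernel of ∂_k) / (image of ∂_{k+1}):

  H_0: rank C_0 − rank ∂_1 = 5 − 4 = 1, and the invariant factors of ∂_1 are all 1, so H_0 = Z.
  H_1: rank ker ∂_1 − rank ∂_2 = (10 − 4) − 5 = 1, and the invariant factors of ∂_2 are all 1, so H_1 = Z.
  H_2: rank ker ∂_2 − rank ∂_3 = (5 − 5) − 0 = 0, and there is no ∂_3, so H_2 = 0.

(K is a triangulation of the Möbius band.)

H_0 ≅ Z,  H_1 ≅ Z,  H_2 = 0.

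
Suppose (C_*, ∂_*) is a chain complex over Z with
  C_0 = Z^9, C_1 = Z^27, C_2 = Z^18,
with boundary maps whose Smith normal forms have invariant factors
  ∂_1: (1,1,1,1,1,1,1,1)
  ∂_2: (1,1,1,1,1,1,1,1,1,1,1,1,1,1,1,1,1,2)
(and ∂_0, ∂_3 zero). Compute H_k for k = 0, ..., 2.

H_0: b_0 = 9 − 0 − 8 = 1; torsion from ∂_1 factors > 1: none. So H_0 ≅ Z.
H_1: b_1 = 27 − 8 − 18 = 1; torsion from ∂_2 factors > 1: [2]. So H_1 ≅ Z ⊕ Z/2Z.
H_2: b_2 = 18 − 18 − 0 = 0; torsion from ∂_3 factors > 1: none. So H_2 ≅ 0.

H_0 ≅ Z,  H_1 ≅ Z ⊕ Z/2Z,  H_2 = 0.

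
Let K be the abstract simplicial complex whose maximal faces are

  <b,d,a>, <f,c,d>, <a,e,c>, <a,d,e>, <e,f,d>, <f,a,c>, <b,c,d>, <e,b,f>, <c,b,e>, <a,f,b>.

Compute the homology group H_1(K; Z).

H_1 ≅ Z/2.

K has 6 vertices, 15 edges, 10 triangles.
rank ∂_1 = 5, rank ∂_2 = 10 ⇒ b_1 = 15 − 5 − 10 = 0; ∂_2 has invariant factor(s) [2] giving torsion. So H_1 ≅ Z/2.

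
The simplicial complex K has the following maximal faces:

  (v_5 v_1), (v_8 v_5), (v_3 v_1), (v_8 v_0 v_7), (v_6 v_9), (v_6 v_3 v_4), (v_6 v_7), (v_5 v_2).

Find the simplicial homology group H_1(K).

K has 10 vertices, 12 edges, 2 triangles.
rank ∂_1 = 9, rank ∂_2 = 2 ⇒ b_1 = 12 − 9 − 2 = 1; all invariant factors of ∂_2 are 1 so no torsion. So H_1 ≅ Z.

H_1 = Z.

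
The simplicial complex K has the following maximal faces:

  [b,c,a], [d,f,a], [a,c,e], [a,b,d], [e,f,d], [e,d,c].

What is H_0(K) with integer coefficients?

H_0 = Z.

We work with the vertex ordering a < b < c < d < e < f. The simplices of K, each written with vertices in increasing order, are:

  0-simplices (6): a, b, c, d, e, f
  1-simplices (12): ab, ac, ad, ae, af, bc, bd, cd, ce, de, df, ef
  2-simplices (6): abc, abd, ace, adf, cde, def

giving chain groups C_0 ≅ Z^6, C_1 ≅ Z^12, C_2 ≅ Z^6.

The boundary map ∂_1: C_1 → C_0 is given by ∂[p,q] = [q] − [p].
The resulting 6×12 matrix has rank 5, and its Smith normal form has invariant factors (1,1,1,1,1).

∂_2: C_2 → C_1 sends each 2-simplex [p,q,r] to [q,r] − [p,r] + [p,q]. For instance
  ∂ace = ce − ae + ac,
  ∂abc = bc − ac + ab.
As a 12×6 matrix over Z this has rank 6, with invariant factors (1,1,1,1,1,1).

Computing H_k = (kernel of ∂_k) / (image of ∂_{k+1}):

  H_0: rank C_0 − rank ∂_1 = 6 − 5 = 1, and the invariant factors of ∂_1 are all 1, so H_0 ≅ Z.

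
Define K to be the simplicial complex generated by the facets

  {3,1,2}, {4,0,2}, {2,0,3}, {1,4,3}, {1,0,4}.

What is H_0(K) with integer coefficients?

Order the vertices as 0 < 1 < 2 < 3 < 4. Listing each simplex with vertices in this order, K has dimension 2 with simplices:

  0-simplices (5): [0], [1], [2], [3], [4]
  1-simplices (10): [0,1], [0,2], [0,3], [0,4], [1,2], [1,3], [1,4], [2,3], [2,4], [3,4]
  2-simplices (5): [0,1,4], [0,2,3], [0,2,4], [1,2,3], [1,3,4]

Hence C_0 ≅ Z^5, C_1 ≅ Z^10, C_2 ≅ Z^5.

The boundary map ∂_1: C_1 → C_0 maps an edge to its endpoints' difference, ∂[p,q] = q − p.
The resulting 5×10 matrix has rank 4, and its Smith normal form has invariant factors (1,1,1,1).

The boundary map ∂_2: C_2 → C_1 acts by ∂[p,q,r] = [q,r] − [p,r] + [p,q]. For instance
  ∂[0,2,4] = [2,4] − [0,4] + [0,2],
  ∂[1,2,3] = [2,3] − [1,3] + [1,2].
The 10×5 boundary matrix has rank 5 and Smith normal form diag(1,1,1,1,1).

Reading off H_k = ker ∂_k / im ∂_{k+1}:

  H_0: rank C_0 − rank ∂_1 = 5 − 4 = 1, and the invariant factors of ∂_1 are all 1, so H_0 ≅ Z.

H_0 = Z.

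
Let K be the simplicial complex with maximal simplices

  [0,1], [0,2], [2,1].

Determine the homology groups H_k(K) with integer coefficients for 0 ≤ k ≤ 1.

Take the total order 0 < 1 < 2 on the vertex set. Then K (dimension 1) consists of the simplices:

  0-simplices (3): [0], [1], [2]
  1-simplices (3): [0,1], [0,2], [1,2]

Hence C_0 ≅ Z^3, C_1 ≅ Z^3.

∂_1: C_1 → C_0 is given by ∂[p,q] = [q] − [p]. For instance
  ∂[0,2] = [2] − [0].
This gives a 3×3 integer matrix of rank 2; reducing to Smith normal form yields diagonal entries (1,1).

Now H_k = ker ∂_k / im ∂_{k+1}, so:

  H_0: rank C_0 − rank ∂_1 = 3 − 2 = 1, and the invariant factors of ∂_1 are all 1, so H_0 = Z.
  H_1: rank ker ∂_1 − rank ∂_2 = (3 − 2) − 0 = 1, and there is no ∂_2, so H_1 = Z.

H_0 = Z,  H_1 = Z.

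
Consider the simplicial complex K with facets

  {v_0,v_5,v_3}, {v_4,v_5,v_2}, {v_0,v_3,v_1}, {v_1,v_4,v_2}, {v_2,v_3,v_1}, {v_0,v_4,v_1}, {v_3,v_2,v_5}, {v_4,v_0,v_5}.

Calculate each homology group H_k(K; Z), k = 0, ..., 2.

K has 6 vertices, 12 edges, 8 triangles.
rank ∂_0 = 0, rank ∂_1 = 5 ⇒ b_0 = 6 − 0 − 5 = 1; all invariant factors of ∂_1 are 1 so no torsion. So H_0 ≅ Z.
rank ∂_1 = 5, rank ∂_2 = 7 ⇒ b_1 = 12 − 5 − 7 = 0; all invariant factors of ∂_2 are 1 so no torsion. So H_1 ≅ 0.
rank ∂_2 = 7, rank ∂_3 = 0 ⇒ b_2 = 8 − 7 − 0 = 1. So H_2 ≅ Z.

H_0 ≅ Z,  H_1 = 0,  H_2 ≅ Z.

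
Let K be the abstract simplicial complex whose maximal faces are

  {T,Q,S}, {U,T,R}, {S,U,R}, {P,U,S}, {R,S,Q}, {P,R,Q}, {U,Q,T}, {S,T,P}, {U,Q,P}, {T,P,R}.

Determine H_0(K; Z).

Fix the vertex order P < Q < R < S < T < U and write every simplex with vertices in increasing order. Then dim K = 2 and the simplices of K are:

  0-simplices (6): P, Q, R, S, T, U
  1-simplices (15): PQ, PR, PS, PT, PU, QR, QS, QT, QU, RS, RT, RU, ST, SU, TU
  2-simplices (10): PQR, PQU, PRT, PST, PSU, QRS, QST, QTU, RSU, RTU

so the chain groups are C_0 ≅ Z^6, C_1 ≅ Z^15, C_2 ≅ Z^10.

Boundary ∂_1: C_1 → C_0 maps an edge to its endpoints' difference, ∂[p,q] = q − p. For instance
  ∂ST = T − S.
The resulting 6×15 matrix has rank 5, and its Smith normal form has invariant factors (1,1,1,1,1).

The boundary map ∂_2: C_2 → C_1 sends each 2-simplex [p,q,r] to [q,r] − [p,r] + [p,q]. For instance
  ∂PQR = QR − PR + PQ,
  ∂QRS = RS − QS + QR.
As a 15×10 matrix over Z this has rank 10, with invariant factors (1,1,1,1,1,1,1,1,1,2).

Now H_k = ker ∂_k / im ∂_{k+1}, so:

  H_0: rank C_0 − rank ∂_1 = 6 − 5 = 1, and the invariant factors of ∂_1 are all 1, so H_0 = Z.

(K is a triangulation of the real projective plane RP^2.)

H_0 = Z.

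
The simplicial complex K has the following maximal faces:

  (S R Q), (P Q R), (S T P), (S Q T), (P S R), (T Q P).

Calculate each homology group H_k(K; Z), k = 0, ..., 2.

Fix the vertex order P < Q < R < S < T and write every simplex with vertices in increasing order. Then dim K = 2 and the simplices of K are:

  0-simplices (5): P, Q, R, S, T
  1-simplices (9): PQ, PR, PS, PT, QR, QS, QT, RS, ST
  2-simplices (6): PQR, PQT, PRS, PST, QRS, QST

giving chain groups C_0 ≅ Z^5, C_1 ≅ Z^9, C_2 ≅ Z^6.

The boundary map ∂_1: C_1 → C_0 sends each edge [p,q] (with p < q) to q − p. For instance
  ∂QS = S − Q.
The resulting 5×9 matrix has rank 4, and its Smith normal form has invariant factors (1,1,1,1).

The boundary map ∂_2: C_2 → C_1 acts by ∂[p,q,r] = [q,r] − [p,r] + [p,q]. For instance
  ∂PST = ST − PT + PS,
  ∂QST = ST − QT + QS.
The 9×6 boundary matrix has rank 5 and Smith normal form diag(1,1,1,1,1).

Reading off H_k = ker ∂_k / im ∂_{k+1}:

  H_0: rank C_0 − rank ∂_1 = 5 − 4 = 1, and the invariant factors of ∂_1 are all 1, so H_0 = Z.
  H_1: rank ker ∂_1 − rank ∂_2 = (9 − 4) − 5 = 0, and the invariant factors of ∂_2 are all 1, so H_1 = 0.
  H_2: rank ker ∂_2 − rank ∂_3 = (6 − 5) − 0 = 1, and there is no ∂_3, so H_2 = Z.

H_0 = Z,  H_1 = 0,  H_2 = Z.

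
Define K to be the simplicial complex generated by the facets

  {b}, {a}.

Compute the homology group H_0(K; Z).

H_0 = Z^2.

Fix the vertex order a < b and write every simplex with vertices in increasing order. Then dim K = 0 and the simplices of K are:

  0-simplices (2): a, b

Hence C_0 ≅ Z^2.

Reading off H_k = ker ∂_k / im ∂_{k+1}:

  H_0: rank C_0 − rank ∂_1 = 2 − 0 = 2, and there is no ∂_1, so H_0 ≅ Z^2.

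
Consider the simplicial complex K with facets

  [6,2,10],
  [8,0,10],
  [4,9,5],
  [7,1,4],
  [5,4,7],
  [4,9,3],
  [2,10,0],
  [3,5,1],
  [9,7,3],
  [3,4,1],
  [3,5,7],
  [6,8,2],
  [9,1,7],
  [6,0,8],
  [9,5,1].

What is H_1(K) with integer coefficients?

H_1 = Z × Z/2.

Take the total order 0 < 1 < 2 < 3 < 4 < 5 < 6 < 7 < 8 < 9 < 10 on the vertex set. Then K (dimension 2) consists of the simplices:

  0-simplices (11): [0], [1], [2], [3], [4], [5], [6], [7], [8], [9], [10]
  1-simplices (25): (25 of them)
  2-simplices (15): [0,2,10], [0,6,8], [0,8,10], [1,3,4], [1,3,5], [1,4,7], [1,5,9], [1,7,9], [2,6,8], [2,6,10], [3,4,9], [3,5,7], [3,7,9], [4,5,7], [4,5,9]

giving chain groups C_0 ≅ Z^11, C_1 ≅ Z^25, C_2 ≅ Z^15.

∂_1: C_1 → C_0 maps an edge to its endpoints' difference, ∂[p,q] = q − p.
As a 11×25 matrix over Z this has rank 9, with invariant factors (1,1,1,1,1,1,1,1,1).

∂_2: C_2 → C_1 acts by ∂[p,q,r] = [q,r] − [p,r] + [p,q]. For instance
  ∂[1,7,9] = [7,9] − [1,9] + [1,7],
  ∂[1,3,5] = [3,5] − [1,5] + [1,3].
This gives a 25×15 integer matrix of rank 15; reducing to Smith normal form yields diagonal entries (1,1,1,1,1,1,1,1,1,1,1,1,1,1,2).

Now H_k = ker ∂_k / im ∂_{k+1}, so:

  H_1: rank ker ∂_1 − rank ∂_2 = (25 − 9) − 15 = 1, and ∂_2 has invariant factor 2 > 1, so H_1 = Z × Z/2.

(K is a triangulation of the disjoint union of the real projective plane RP^2 and the Möbius band.)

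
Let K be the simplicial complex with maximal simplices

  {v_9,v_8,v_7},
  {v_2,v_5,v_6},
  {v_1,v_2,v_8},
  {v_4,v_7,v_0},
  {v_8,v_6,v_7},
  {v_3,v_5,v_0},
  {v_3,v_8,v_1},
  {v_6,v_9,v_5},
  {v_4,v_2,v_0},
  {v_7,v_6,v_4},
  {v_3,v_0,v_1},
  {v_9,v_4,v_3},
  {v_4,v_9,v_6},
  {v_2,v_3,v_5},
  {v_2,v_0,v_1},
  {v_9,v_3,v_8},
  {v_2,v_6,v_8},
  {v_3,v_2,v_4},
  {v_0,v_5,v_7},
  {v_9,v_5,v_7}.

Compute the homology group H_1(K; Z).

H_1 = Z ⊕ Z/2Z.

Take the total order v_0 < v_1 < v_2 < v_3 < v_4 < v_5 < v_6 < v_7 < v_8 < v_9 on the vertex set. Then K (dimension 2) consists of the simplices:

  0-simplices (10): [v_0], [v_1], [v_2], [v_3], [v_4], [v_5], [v_6], [v_7], [v_8], [v_9]
  1-simplices (30): (30 of them)
  2-simplices (20): (20 of them)

Hence C_0 ≅ Z^10, C_1 ≅ Z^30, C_2 ≅ Z^20.

∂_1: C_1 → C_0 sends each edge [p,q] (with p < q) to q − p. For instance
  ∂[v_5,v_6] = [v_6] − [v_5].
The resulting 10×30 matrix has rank 9, and its Smith normal form has invariant factors (1,1,1,1,1,1,1,1,1).

The boundary map ∂_2: C_2 → C_1 acts by ∂[p,q,r] = [q,r] − [p,r] + [p,q]. For instance
  ∂[v_7,v_8,v_9] = [v_8,v_9] − [v_7,v_9] + [v_7,v_8],
  ∂[v_5,v_6,v_9] = [v_6,v_9] − [v_5,v_9] + [v_5,v_6].
The 30×20 boundary matrix has rank 20 and Smith normal form diag(1,1,1,1,1,1,1,1,1,1,1,1,1,1,1,1,1,1,1,2).

Now H_k = ker ∂_k / im ∂_{k+1}, so:

  H_1: rank ker ∂_1 − rank ∂_2 = (30 − 9) − 20 = 1, and ∂_2 has invariant factor 2 > 1, so H_1 = Z ⊕ Z/2Z.

(K is a triangulation of the Klein bottle.)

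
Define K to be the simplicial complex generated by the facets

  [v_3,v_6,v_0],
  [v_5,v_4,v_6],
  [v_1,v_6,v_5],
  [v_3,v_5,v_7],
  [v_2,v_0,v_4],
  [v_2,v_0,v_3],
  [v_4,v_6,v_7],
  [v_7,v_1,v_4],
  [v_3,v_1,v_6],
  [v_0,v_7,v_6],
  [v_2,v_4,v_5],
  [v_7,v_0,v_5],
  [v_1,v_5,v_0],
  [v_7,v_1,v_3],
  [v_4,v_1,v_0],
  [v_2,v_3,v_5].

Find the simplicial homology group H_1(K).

H_1 ≅ Z^2.

Order the vertices as v_0 < v_1 < v_2 < v_3 < v_4 < v_5 < v_6 < v_7. Listing each simplex with vertices in this order, K has dimension 2 with simplices:

  0-simplices (8): [v_0], [v_1], [v_2], [v_3], [v_4], [v_5], [v_6], [v_7]
  1-simplices (24): (24 of them)
  2-simplices (16): (16 of them)

Hence C_0 ≅ Z^8, C_1 ≅ Z^24, C_2 ≅ Z^16.

The boundary map ∂_1: C_1 → C_0 sends each edge [p,q] (with p < q) to q − p. For instance
  ∂[v_4,v_7] = [v_7] − [v_4].
As a 8×24 matrix over Z this has rank 7, with invariant factors (1,1,1,1,1,1,1).

Boundary ∂_2: C_2 → C_1 maps a triangle to the signed sum of its edges. For instance
  ∂[v_0,v_2,v_4] = [v_2,v_4] − [v_0,v_4] + [v_0,v_2],
  ∂[v_0,v_1,v_5] = [v_1,v_5] − [v_0,v_5] + [v_0,v_1].
As a 24×16 matrix over Z this has rank 15, with invariant factors (1,1,1,1,1,1,1,1,1,1,1,1,1,1,1).

From H_k ≅ ker(∂_k) / im(∂_{k+1}) we obtain:

  H_1: rank ker ∂_1 − rank ∂_2 = (24 − 7) − 15 = 2, and the invariant factors of ∂_2 are all 1, so H_1 = Z^2.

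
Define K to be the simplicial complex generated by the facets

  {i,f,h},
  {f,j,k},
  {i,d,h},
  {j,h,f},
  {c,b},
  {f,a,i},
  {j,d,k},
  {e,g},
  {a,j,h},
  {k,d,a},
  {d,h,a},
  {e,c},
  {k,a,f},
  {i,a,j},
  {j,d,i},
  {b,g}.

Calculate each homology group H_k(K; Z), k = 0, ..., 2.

Take the total order a < b < c < d < e < f < g < h < i < j < k on the vertex set. Then K (dimension 2) consists of the simplices:

  0-simplices (11): a, b, c, d, e, f, g, h, i, j, k
  1-simplices (22): ad, af, ah, ai, aj, ak, bc, bg, ce, dh, di, dj, dk, eg, fh, fi, fj, fk, hi, hj, ij, jk
  2-simplices (12): adh, adk, afi, afk, ahj, aij, dhi, dij, djk, fhi, fhj, fjk

Hence C_0 ≅ Z^11, C_1 ≅ Z^22, C_2 ≅ Z^12.

∂_1: C_1 → C_0 sends each edge [p,q] (with p < q) to q − p. For instance
  ∂hi = i − h.
As a 11×22 matrix over Z this has rank 9, with invariant factors (1,1,1,1,1,1,1,1,1).

The boundary map ∂_2: C_2 → C_1 maps a triangle to the signed sum of its edges. For instance
  ∂afi = fi − ai + af,
  ∂fhi = hi − fi + fh.
The resulting 22×12 matrix has rank 12, and its Smith normal form has invariant factors (1,1,1,1,1,1,1,1,1,1,1,2).

Reading off H_k = ker ∂_k / im ∂_{k+1}:

  H_0: rank C_0 − rank ∂_1 = 11 − 9 = 2, and the invariant factors of ∂_1 are all 1, so H_0 = Z^2.
  H_1: rank ker ∂_1 − rank ∂_2 = (22 − 9) − 12 = 1, and ∂_2 has invariant factor 2 > 1, so H_1 = Z ⊕ Z/2.
  H_2: rank ker ∂_2 − rank ∂_3 = (12 − 12) − 0 = 0, and there is no ∂_3, so H_2 = 0.

As a check, the Euler characteristic is 11 − 22 + 12 = 1, which agrees with 2 − 1 + 0 = 1.
(K is a triangulation of the disjoint union of the circle S^1 and the real projective plane RP^2.)

H_0 = Z^2,  H_1 = Z ⊕ Z/2,  H_2 = 0.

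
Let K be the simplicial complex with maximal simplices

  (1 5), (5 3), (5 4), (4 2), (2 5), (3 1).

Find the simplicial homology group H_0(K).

H_0 ≅ Z.

K has 5 vertices, 6 edges.
rank ∂_0 = 0, rank ∂_1 = 4 ⇒ b_0 = 5 − 0 − 4 = 1; all invariant factors of ∂_1 are 1 so no torsion. So H_0 ≅ Z.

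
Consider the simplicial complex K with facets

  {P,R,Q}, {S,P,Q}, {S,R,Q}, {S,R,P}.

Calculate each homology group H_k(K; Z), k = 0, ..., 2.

H_0 ≅ Z,  H_1 = 0,  H_2 ≅ Z.

Order the vertices as P < Q < R < S. Listing each simplex with vertices in this order, K has dimension 2 with simplices:

  0-simplices (4): P, Q, R, S
  1-simplices (6): PQ, PR, PS, QR, QS, RS
  2-simplices (4): PQR, PQS, PRS, QRS

giving chain groups C_0 ≅ Z^4, C_1 ≅ Z^6, C_2 ≅ Z^4.

The boundary map ∂_1: C_1 → C_0 sends each edge [p,q] (with p < q) to q − p. For instance
  ∂RS = S − R.
The 4×6 boundary matrix has rank 3 and Smith normal form diag(1,1,1).

Boundary ∂_2: C_2 → C_1 acts by ∂[p,q,r] = [q,r] − [p,r] + [p,q]. For instance
  ∂QRS = RS − QS + QR,
  ∂PRS = RS − PS + PR.
As a 6×4 matrix over Z this has rank 3, with invariant factors (1,1,1).

Computing H_k = (kernel of ∂_k) / (image of ∂_{k+1}):

  H_0: rank C_0 − rank ∂_1 = 4 − 3 = 1, and the invariant factors of ∂_1 are all 1, so H_0 ≅ Z.
  H_1: rank ker ∂_1 − rank ∂_2 = (6 − 3) − 3 = 0, and the invariant factors of ∂_2 are all 1, so H_1 ≅ 0.
  H_2: rank ker ∂_2 − rank ∂_3 = (4 − 3) − 0 = 1, and there is no ∂_3, so H_2 ≅ Z.

As a check, the Euler characteristic is 4 − 6 + 4 = 2, which agrees with 1 − 0 + 1 = 2.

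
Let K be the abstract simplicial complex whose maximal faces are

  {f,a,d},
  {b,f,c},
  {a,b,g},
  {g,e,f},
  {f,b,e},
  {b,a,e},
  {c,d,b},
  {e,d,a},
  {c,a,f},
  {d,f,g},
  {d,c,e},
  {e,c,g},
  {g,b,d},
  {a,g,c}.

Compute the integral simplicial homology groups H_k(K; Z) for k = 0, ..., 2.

H_0 = Z,  H_1 = Z^2,  H_2 = Z.

K has 7 vertices, 21 edges, 14 triangles.
rank ∂_0 = 0, rank ∂_1 = 6 ⇒ b_0 = 7 − 0 − 6 = 1; all invariant factors of ∂_1 are 1 so no torsion. So H_0 ≅ Z.
rank ∂_1 = 6, rank ∂_2 = 13 ⇒ b_1 = 21 − 6 − 13 = 2; all invariant factors of ∂_2 are 1 so no torsion. So H_1 ≅ Z^2.
rank ∂_2 = 13, rank ∂_3 = 0 ⇒ b_2 = 14 − 13 − 0 = 1. So H_2 ≅ Z.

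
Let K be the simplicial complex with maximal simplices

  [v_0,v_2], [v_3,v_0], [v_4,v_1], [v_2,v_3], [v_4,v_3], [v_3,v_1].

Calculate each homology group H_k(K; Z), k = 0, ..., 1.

Order the vertices as v_0 < v_1 < v_2 < v_3 < v_4. Listing each simplex with vertices in this order, K has dimension 1 with simplices:

  0-simplices (5): [v_0], [v_1], [v_2], [v_3], [v_4]
  1-simplices (6): [v_0,v_2], [v_0,v_3], [v_1,v_3], [v_1,v_4], [v_2,v_3], [v_3,v_4]

giving chain groups C_0 ≅ Z^5, C_1 ≅ Z^6.

Boundary ∂_1: C_1 → C_0 sends each edge [p,q] (with p < q) to q − p.
This gives a 5×6 integer matrix of rank 4; reducing to Smith normal form yields diagonal entries (1,1,1,1).

From H_k ≅ ker(∂_k) / im(∂_{k+1}) we obtain:

  H_0: rank C_0 − rank ∂_1 = 5 − 4 = 1, and the invariant factors of ∂_1 are all 1, so H_0 ≅ Z.
  H_1: rank ker ∂_1 − rank ∂_2 = (6 − 4) − 0 = 2, and there is no ∂_2, so H_1 ≅ Z^2.

H_0 ≅ Z,  H_1 ≅ Z^2.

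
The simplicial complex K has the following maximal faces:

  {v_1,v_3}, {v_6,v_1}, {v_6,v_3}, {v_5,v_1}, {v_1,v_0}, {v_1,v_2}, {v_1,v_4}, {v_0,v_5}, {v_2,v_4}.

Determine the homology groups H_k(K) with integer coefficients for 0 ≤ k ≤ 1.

H_0 ≅ Z,  H_1 ≅ Z^3.

We work with the vertex ordering v_0 < v_1 < v_2 < v_3 < v_4 < v_5 < v_6. The simplices of K, each written with vertices in increasing order, are:

  0-simplices (7): [v_0], [v_1], [v_2], [v_3], [v_4], [v_5], [v_6]
  1-simplices (9): [v_0,v_1], [v_0,v_5], [v_1,v_2], [v_1,v_3], [v_1,v_4], [v_1,v_5], [v_1,v_6], [v_2,v_4], [v_3,v_6]

so the chain groups are C_0 ≅ Z^7, C_1 ≅ Z^9.

The boundary map ∂_1: C_1 → C_0 sends each edge [p,q] (with p < q) to q − p. For instance
  ∂[v_2,v_4] = [v_4] − [v_2].
The resulting 7×9 matrix has rank 6, and its Smith normal form has invariant factors (1,1,1,1,1,1).

Computing H_k = (kernel of ∂_k) / (image of ∂_{k+1}):

  H_0: rank C_0 − rank ∂_1 = 7 − 6 = 1, and the invariant factors of ∂_1 are all 1, so H_0 ≅ Z.
  H_1: rank ker ∂_1 − rank ∂_2 = (9 − 6) − 0 = 3, and there is no ∂_2, so H_1 ≅ Z^3.

As a check, the Euler characteristic is 7 − 9 = -2, which agrees with 1 − 3 = -2.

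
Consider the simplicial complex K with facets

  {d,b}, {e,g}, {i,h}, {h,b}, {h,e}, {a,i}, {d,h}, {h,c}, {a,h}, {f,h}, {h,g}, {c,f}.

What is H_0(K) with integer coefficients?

Take the total order a < b < c < d < e < f < g < h < i on the vertex set. Then K (dimension 1) consists of the simplices:

  0-simplices (9): a, b, c, d, e, f, g, h, i
  1-simplices (12): ah, ai, bd, bh, cf, ch, dh, eg, eh, fh, gh, hi

so the chain groups are C_0 ≅ Z^9, C_1 ≅ Z^12.

The boundary map ∂_1: C_1 → C_0 sends each edge [p,q] (with p < q) to q − p. For instance
  ∂ch = h − c.
The resulting 9×12 matrix has rank 8, and its Smith normal form has invariant factors (1,1,1,1,1,1,1,1).

Reading off H_k = ker ∂_k / im ∂_{k+1}:

  H_0: rank C_0 − rank ∂_1 = 9 − 8 = 1, and the invariant factors of ∂_1 are all 1, so H_0 ≅ Z.

H_0 ≅ Z.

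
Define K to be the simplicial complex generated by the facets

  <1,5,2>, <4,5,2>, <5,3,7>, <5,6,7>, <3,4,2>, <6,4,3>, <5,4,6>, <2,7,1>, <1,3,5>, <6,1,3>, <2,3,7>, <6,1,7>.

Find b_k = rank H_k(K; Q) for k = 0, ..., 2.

Fix the vertex order 1 < 2 < 3 < 4 < 5 < 6 < 7 and write every simplex with vertices in increasing order. Then dim K = 2 and the simplices of K are:

  0-simplices (7): [1], [2], [3], [4], [5], [6], [7]
  1-simplices (18): [1,2], [1,3], [1,5], [1,6], [1,7], [2,3], [2,4], [2,5], [2,7], [3,4], [3,5], [3,6], [3,7], [4,5], [4,6], [5,6], [5,7], [6,7]
  2-simplices (12): [1,2,5], [1,2,7], [1,3,5], [1,3,6], [1,6,7], [2,3,4], [2,3,7], [2,4,5], [3,4,6], [3,5,7], [4,5,6], [5,6,7]

Hence C_0 ≅ Z^7, C_1 ≅ Z^18, C_2 ≅ Z^12.

Boundary ∂_1: C_1 → C_0 sends each edge [p,q] (with p < q) to q − p. For instance
  ∂[5,7] = [7] − [5].
This gives a 7×18 integer matrix of rank 6; reducing to Smith normal form yields diagonal entries (1,1,1,1,1,1).

Boundary ∂_2: C_2 → C_1 acts by ∂[p,q,r] = [q,r] − [p,r] + [p,q]. For instance
  ∂[4,5,6] = [5,6] − [4,6] + [4,5],
  ∂[1,2,5] = [2,5] − [1,5] + [1,2].
This gives a 18×12 integer matrix of rank 12; reducing to Smith normal form yields diagonal entries (1,1,1,1,1,1,1,1,1,1,1,2).

Computing H_k = (kernel of ∂_k) / (image of ∂_{k+1}):

  H_0: rank C_0 − rank ∂_1 = 7 − 6 = 1, and the invariant factors of ∂_1 are all 1, so H_0 ≅ Z.
  H_1: rank ker ∂_1 − rank ∂_2 = (18 − 6) − 12 = 0, and ∂_2 has invariant factor 2 > 1, so H_1 ≅ Z_2.
  H_2: rank ker ∂_2 − rank ∂_3 = (12 − 12) − 0 = 0, and there is no ∂_3, so H_2 ≅ 0.

Hence the Betti numbers are b_0 = 1, b_1 = 0, b_2 = 0.

b_0 = 1, b_1 = 0, b_2 = 0.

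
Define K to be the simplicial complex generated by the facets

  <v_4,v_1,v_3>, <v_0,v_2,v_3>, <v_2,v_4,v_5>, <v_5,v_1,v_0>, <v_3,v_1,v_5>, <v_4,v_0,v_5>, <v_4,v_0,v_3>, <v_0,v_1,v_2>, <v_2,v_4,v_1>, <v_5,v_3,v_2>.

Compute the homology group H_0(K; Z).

H_0 = Z.

Order the vertices as v_0 < v_1 < v_2 < v_3 < v_4 < v_5. Listing each simplex with vertices in this order, K has dimension 2 with simplices:

  0-simplices (6): [v_0], [v_1], [v_2], [v_3], [v_4], [v_5]
  1-simplices (15): (15 of them)
  2-simplices (10): [v_0,v_1,v_2], [v_0,v_1,v_5], [v_0,v_2,v_3], [v_0,v_3,v_4], [v_0,v_4,v_5], [v_1,v_2,v_4], [v_1,v_3,v_4], [v_1,v_3,v_5], [v_2,v_3,v_5], [v_2,v_4,v_5]

Hence C_0 ≅ Z^6, C_1 ≅ Z^15, C_2 ≅ Z^10.

The boundary map ∂_1: C_1 → C_0 is given by ∂[p,q] = [q] − [p]. For instance
  ∂[v_2,v_5] = [v_5] − [v_2].
This gives a 6×15 integer matrix of rank 5; reducing to Smith normal form yields diagonal entries (1,1,1,1,1).

∂_2: C_2 → C_1 acts by ∂[p,q,r] = [q,r] − [p,r] + [p,q]. For instance
  ∂[v_1,v_3,v_4] = [v_3,v_4] − [v_1,v_4] + [v_1,v_3],
  ∂[v_0,v_3,v_4] = [v_3,v_4] − [v_0,v_4] + [v_0,v_3].
This gives a 15×10 integer matrix of rank 10; reducing to Smith normal form yields diagonal entries (1,1,1,1,1,1,1,1,1,2).

Computing H_k = (kernel of ∂_k) / (image of ∂_{k+1}):

  H_0: rank C_0 − rank ∂_1 = 6 − 5 = 1, and the invariant factors of ∂_1 are all 1, so H_0 ≅ Z.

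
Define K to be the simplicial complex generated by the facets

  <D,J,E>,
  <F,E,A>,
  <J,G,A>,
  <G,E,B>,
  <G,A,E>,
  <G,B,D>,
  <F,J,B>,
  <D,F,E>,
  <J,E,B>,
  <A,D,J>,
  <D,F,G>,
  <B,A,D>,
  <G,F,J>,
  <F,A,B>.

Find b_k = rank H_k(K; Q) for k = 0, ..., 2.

b_0 = 1, b_1 = 2, b_2 = 1.

Take the total order A < B < D < E < F < G < J on the vertex set. Then K (dimension 2) consists of the simplices:

  0-simplices (7): A, B, D, E, F, G, J
  1-simplices (21): AB, AD, AE, AF, AG, AJ, BD, BE, BF, BG, BJ, DE, DF, DG, DJ, EF, EG, EJ, FG, FJ, GJ
  2-simplices (14): ABD, ABF, ADJ, AEF, AEG, AGJ, BDG, BEG, BEJ, BFJ, DEF, DEJ, DFG, FGJ

Hence C_0 ≅ Z^7, C_1 ≅ Z^21, C_2 ≅ Z^14.

The boundary map ∂_1: C_1 → C_0 sends each edge [p,q] (with p < q) to q − p. For instance
  ∂DG = G − D.
The 7×21 boundary matrix has rank 6 and Smith normal form diag(1,1,1,1,1,1).

The boundary map ∂_2: C_2 → C_1 sends each 2-simplex [p,q,r] to [q,r] − [p,r] + [p,q]. For instance
  ∂BEG = EG − BG + BE,
  ∂DEJ = EJ − DJ + DE.
The resulting 21×14 matrix has rank 13, and its Smith normal form has invariant factors (1,1,1,1,1,1,1,1,1,1,1,1,1).

From H_k ≅ ker(∂_k) / im(∂_{k+1}) we obtain:

  H_0: rank C_0 − rank ∂_1 = 7 − 6 = 1, and the invariant factors of ∂_1 are all 1, so H_0 ≅ Z.
  H_1: rank ker ∂_1 − rank ∂_2 = (21 − 6) − 13 = 2, and the invariant factors of ∂_2 are all 1, so H_1 ≅ Z^2.
  H_2: rank ker ∂_2 − rank ∂_3 = (14 − 13) − 0 = 1, and there is no ∂_3, so H_2 ≅ Z.

As a check, the Euler characteristic is 7 − 21 + 14 = 0, which agrees with 1 − 2 + 1 = 0.

Hence the Betti numbers are b_0 = 1, b_1 = 2, b_2 = 1.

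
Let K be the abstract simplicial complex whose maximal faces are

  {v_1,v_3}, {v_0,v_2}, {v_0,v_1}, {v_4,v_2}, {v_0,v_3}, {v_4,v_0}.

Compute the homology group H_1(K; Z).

H_1 = Z^2.

K has 5 vertices, 6 edges.
rank ∂_1 = 4, rank ∂_2 = 0 ⇒ b_1 = 6 − 4 − 0 = 2. So H_1 ≅ Z^2.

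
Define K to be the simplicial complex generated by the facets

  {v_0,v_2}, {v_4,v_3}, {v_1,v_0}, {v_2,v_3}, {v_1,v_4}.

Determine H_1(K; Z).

We work with the vertex ordering v_0 < v_1 < v_2 < v_3 < v_4. The simplices of K, each written with vertices in increasing order, are:

  0-simplices (5): [v_0], [v_1], [v_2], [v_3], [v_4]
  1-simplices (5): [v_0,v_1], [v_0,v_2], [v_1,v_4], [v_2,v_3], [v_3,v_4]

so the chain groups are C_0 ≅ Z^5, C_1 ≅ Z^5.

Boundary ∂_1: C_1 → C_0 is given by ∂[p,q] = [q] − [p]. For instance
  ∂[v_3,v_4] = [v_4] − [v_3].
As a 5×5 matrix over Z this has rank 4, with invariant factors (1,1,1,1).

Computing H_k = (kernel of ∂_k) / (image of ∂_{k+1}):

  H_1: rank ker ∂_1 − rank ∂_2 = (5 − 4) − 0 = 1, and there is no ∂_2, so H_1 = Z.

H_1 = Z.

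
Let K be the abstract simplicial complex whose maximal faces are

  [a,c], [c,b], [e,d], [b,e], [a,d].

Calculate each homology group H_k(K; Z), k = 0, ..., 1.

Order the vertices as a < b < c < d < e. Listing each simplex with vertices in this order, K has dimension 1 with simplices:

  0-simplices (5): a, b, c, d, e
  1-simplices (5): ac, ad, bc, be, de

so the chain groups are C_0 ≅ Z^5, C_1 ≅ Z^5.

Boundary ∂_1: C_1 → C_0 maps an edge to its endpoints' difference, ∂[p,q] = q − p.
As a 5×5 matrix over Z this has rank 4, with invariant factors (1,1,1,1).

Computing H_k = (kernel of ∂_k) / (image of ∂_{k+1}):

  H_0: rank C_0 − rank ∂_1 = 5 − 4 = 1, and the invariant factors of ∂_1 are all 1, so H_0 ≅ Z.
  H_1: rank ker ∂_1 − rank ∂_2 = (5 − 4) − 0 = 1, and there is no ∂_2, so H_1 ≅ Z.

As a check, the Euler characteristic is 5 − 5 = 0, which agrees with 1 − 1 = 0.

H_0 ≅ Z,  H_1 ≅ Z.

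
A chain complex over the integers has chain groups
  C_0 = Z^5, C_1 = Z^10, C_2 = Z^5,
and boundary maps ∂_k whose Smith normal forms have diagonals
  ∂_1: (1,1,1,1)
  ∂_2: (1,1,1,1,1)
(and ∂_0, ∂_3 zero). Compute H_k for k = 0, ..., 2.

H_0: b_0 = 5 − 0 − 4 = 1; torsion from ∂_1 factors > 1: none. So H_0 ≅ Z.
H_1: b_1 = 10 − 4 − 5 = 1; torsion from ∂_2 factors > 1: none. So H_1 ≅ Z.
H_2: b_2 = 5 − 5 − 0 = 0; torsion from ∂_3 factors > 1: none. So H_2 ≅ 0.

H_0 ≅ Z,  H_1 ≅ Z,  H_2 = 0.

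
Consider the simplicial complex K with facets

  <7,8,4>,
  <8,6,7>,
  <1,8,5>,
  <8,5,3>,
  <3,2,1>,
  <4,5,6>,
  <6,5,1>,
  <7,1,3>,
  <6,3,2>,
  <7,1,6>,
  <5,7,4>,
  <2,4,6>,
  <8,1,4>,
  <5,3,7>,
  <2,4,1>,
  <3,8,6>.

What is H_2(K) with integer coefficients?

H_2 = Z.

Order the vertices as 1 < 2 < 3 < 4 < 5 < 6 < 7 < 8. Listing each simplex with vertices in this order, K has dimension 2 with simplices:

  0-simplices (8): [1], [2], [3], [4], [5], [6], [7], [8]
  1-simplices (24): (24 of them)
  2-simplices (16): [1,2,3], [1,2,4], [1,3,7], [1,4,8], [1,5,6], [1,5,8], [1,6,7], [2,3,6], [2,4,6], [3,5,7], [3,5,8], [3,6,8], [4,5,6], [4,5,7], [4,7,8], [6,7,8]

so the chain groups are C_0 ≅ Z^8, C_1 ≅ Z^24, C_2 ≅ Z^16.

The boundary map ∂_1: C_1 → C_0 sends each edge [p,q] (with p < q) to q − p. For instance
  ∂[1,3] = [3] − [1].
The resulting 8×24 matrix has rank 7, and its Smith normal form has invariant factors (1,1,1,1,1,1,1).

Boundary ∂_2: C_2 → C_1 maps a triangle to the signed sum of its edges. For instance
  ∂[2,4,6] = [4,6] − [2,6] + [2,4],
  ∂[4,7,8] = [7,8] − [4,8] + [4,7].
This gives a 24×16 integer matrix of rank 15; reducing to Smith normal form yields diagonal entries (1,1,1,1,1,1,1,1,1,1,1,1,1,1,1).

Computing H_k = (kernel of ∂_k) / (image of ∂_{k+1}):

  H_2: rank ker ∂_2 − rank ∂_3 = (16 − 15) − 0 = 1, and there is no ∂_3, so H_2 ≅ Z.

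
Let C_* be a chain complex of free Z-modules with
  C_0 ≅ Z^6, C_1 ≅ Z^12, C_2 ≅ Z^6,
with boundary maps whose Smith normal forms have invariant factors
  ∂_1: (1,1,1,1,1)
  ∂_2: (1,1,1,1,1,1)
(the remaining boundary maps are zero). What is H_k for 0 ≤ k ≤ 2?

H_0: b_0 = 6 − 0 − 5 = 1; torsion from ∂_1 factors > 1: none. So H_0 ≅ Z.
H_1: b_1 = 12 − 5 − 6 = 1; torsion from ∂_2 factors > 1: none. So H_1 ≅ Z.
H_2: b_2 = 6 − 6 − 0 = 0; torsion from ∂_3 factors > 1: none. So H_2 ≅ 0.

H_0 ≅ Z,  H_1 ≅ Z,  H_2 = 0.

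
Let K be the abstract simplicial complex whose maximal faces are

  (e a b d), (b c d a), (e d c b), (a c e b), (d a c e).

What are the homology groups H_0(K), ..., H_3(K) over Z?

Order the vertices as a < b < c < d < e. Listing each simplex with vertices in this order, K has dimension 3 with simplices:

  0-simplices (5): a, b, c, d, e
  1-simplices (10): ab, ac, ad, ae, bc, bd, be, cd, ce, de
  2-simplices (10): abc, abd, abe, acd, ace, ade, bcd, bce, bde, cde
  3-simplices (5): abcd, abce, abde, acde, bcde

Hence C_0 ≅ Z^5, C_1 ≅ Z^10, C_2 ≅ Z^10, C_3 ≅ Z^5.

Boundary ∂_1: C_1 → C_0 maps an edge to its endpoints' difference, ∂[p,q] = q − p. For instance
  ∂bc = c − b.
As a 5×10 matrix over Z this has rank 4, with invariant factors (1,1,1,1).

Boundary ∂_2: C_2 → C_1 acts by ∂[p,q,r] = [q,r] − [p,r] + [p,q]. For instance
  ∂bde = de − be + bd,
  ∂cde = de − ce + cd.
As a 10×10 matrix over Z this has rank 6, with invariant factors (1,1,1,1,1,1).

∂_3: C_3 → C_2 sends each 3-simplex σ to the alternating sum Σ_i (−1)^i (σ with its i-th vertex removed). For instance
  ∂bcde = cde − bde + bce − bcd,
  ∂abcd = bcd − acd + abd − abc.
The 10×5 boundary matrix has rank 4 and Smith normal form diag(1,1,1,1).

Now H_k = ker ∂_k / im ∂_{k+1}, so:

  H_0: rank C_0 − rank ∂_1 = 5 − 4 = 1, and the invariant factors of ∂_1 are all 1, so H_0 = Z.
  H_1: rank ker ∂_1 − rank ∂_2 = (10 − 4) − 6 = 0, and the invariant factors of ∂_2 are all 1, so H_1 = 0.
  H_2: rank ker ∂_2 − rank ∂_3 = (10 − 6) − 4 = 0, and the invariant factors of ∂_3 are all 1, so H_2 = 0.
  H_3: rank ker ∂_3 − rank ∂_4 = (5 − 4) − 0 = 1, and there is no ∂_4, so H_3 = Z.

H_0 = Z,  H_1 = 0,  H_2 = 0,  H_3 = Z.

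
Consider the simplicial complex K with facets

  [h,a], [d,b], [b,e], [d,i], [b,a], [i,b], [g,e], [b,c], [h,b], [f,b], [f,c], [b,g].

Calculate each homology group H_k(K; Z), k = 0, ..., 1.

Order the vertices as a < b < c < d < e < f < g < h < i. Listing each simplex with vertices in this order, K has dimension 1 with simplices:

  0-simplices (9): a, b, c, d, e, f, g, h, i
  1-simplices (12): ab, ah, bc, bd, be, bf, bg, bh, bi, cf, di, eg

so the chain groups are C_0 ≅ Z^9, C_1 ≅ Z^12.

Boundary ∂_1: C_1 → C_0 maps an edge to its endpoints' difference, ∂[p,q] = q − p.
This gives a 9×12 integer matrix of rank 8; reducing to Smith normal form yields diagonal entries (1,1,1,1,1,1,1,1).

From H_k ≅ ker(∂_k) / im(∂_{k+1}) we obtain:

  H_0: rank C_0 − rank ∂_1 = 9 − 8 = 1, and the invariant factors of ∂_1 are all 1, so H_0 ≅ Z.
  H_1: rank ker ∂_1 − rank ∂_2 = (12 − 8) − 0 = 4, and there is no ∂_2, so H_1 ≅ Z^4.

H_0 ≅ Z,  H_1 ≅ Z^4.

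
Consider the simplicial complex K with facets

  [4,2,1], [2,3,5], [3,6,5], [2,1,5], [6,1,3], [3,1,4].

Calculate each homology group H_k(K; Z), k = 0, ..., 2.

H_0 = Z,  H_1 = Z,  H_2 = 0.

Fix the vertex order 1 < 2 < 3 < 4 < 5 < 6 and write every simplex with vertices in increasing order. Then dim K = 2 and the simplices of K are:

  0-simplices (6): [1], [2], [3], [4], [5], [6]
  1-simplices (12): [1,2], [1,3], [1,4], [1,5], [1,6], [2,3], [2,4], [2,5], [3,4], [3,5], [3,6], [5,6]
  2-simplices (6): [1,2,4], [1,2,5], [1,3,4], [1,3,6], [2,3,5], [3,5,6]

Hence C_0 ≅ Z^6, C_1 ≅ Z^12, C_2 ≅ Z^6.

Boundary ∂_1: C_1 → C_0 sends each edge [p,q] (with p < q) to q − p. For instance
  ∂[3,4] = [4] − [3].
As a 6×12 matrix over Z this has rank 5, with invariant factors (1,1,1,1,1).

The boundary map ∂_2: C_2 → C_1 maps a triangle to the signed sum of its edges. For instance
  ∂[1,3,4] = [3,4] − [1,4] + [1,3],
  ∂[1,2,5] = [2,5] − [1,5] + [1,2].
The resulting 12×6 matrix has rank 6, and its Smith normal form has invariant factors (1,1,1,1,1,1).

Computing H_k = (kernel of ∂_k) / (image of ∂_{k+1}):

  H_0: rank C_0 − rank ∂_1 = 6 − 5 = 1, and the invariant factors of ∂_1 are all 1, so H_0 ≅ Z.
  H_1: rank ker ∂_1 − rank ∂_2 = (12 − 5) − 6 = 1, and the invariant factors of ∂_2 are all 1, so H_1 ≅ Z.
  H_2: rank ker ∂_2 − rank ∂_3 = (6 − 6) − 0 = 0, and there is no ∂_3, so H_2 ≅ 0.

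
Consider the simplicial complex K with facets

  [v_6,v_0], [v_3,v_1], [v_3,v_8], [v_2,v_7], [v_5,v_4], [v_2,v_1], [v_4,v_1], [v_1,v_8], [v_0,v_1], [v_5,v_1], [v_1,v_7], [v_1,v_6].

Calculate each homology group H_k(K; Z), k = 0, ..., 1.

H_0 = Z,  H_1 = Z^4.

Order the vertices as v_0 < v_1 < v_2 < v_3 < v_4 < v_5 < v_6 < v_7 < v_8. Listing each simplex with vertices in this order, K has dimension 1 with simplices:

  0-simplices (9): [v_0], [v_1], [v_2], [v_3], [v_4], [v_5], [v_6], [v_7], [v_8]
  1-simplices (12): [v_0,v_1], [v_0,v_6], [v_1,v_2], [v_1,v_3], [v_1,v_4], [v_1,v_5], [v_1,v_6], [v_1,v_7], [v_1,v_8], [v_2,v_7], [v_3,v_8], [v_4,v_5]

giving chain groups C_0 ≅ Z^9, C_1 ≅ Z^12.

The boundary map ∂_1: C_1 → C_0 maps an edge to its endpoints' difference, ∂[p,q] = q − p. For instance
  ∂[v_0,v_6] = [v_6] − [v_0].
The resulting 9×12 matrix has rank 8, and its Smith normal form has invariant factors (1,1,1,1,1,1,1,1).

Now H_k = ker ∂_k / im ∂_{k+1}, so:

  H_0: rank C_0 − rank ∂_1 = 9 − 8 = 1, and the invariant factors of ∂_1 are all 1, so H_0 ≅ Z.
  H_1: rank ker ∂_1 − rank ∂_2 = (12 − 8) − 0 = 4, and there is no ∂_2, so H_1 ≅ Z^4.

As a check, the Euler characteristic is 9 − 12 = -3, which agrees with 1 − 4 = -3.
(K is a triangulation of a wedge of 4 circles.)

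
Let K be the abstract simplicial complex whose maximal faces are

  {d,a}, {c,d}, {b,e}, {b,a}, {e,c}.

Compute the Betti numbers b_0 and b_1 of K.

b_0 = 1, b_1 = 1.

Take the total order a < b < c < d < e on the vertex set. Then K (dimension 1) consists of the simplices:

  0-simplices (5): a, b, c, d, e
  1-simplices (5): ab, ad, be, cd, ce

giving chain groups C_0 ≅ Z^5, C_1 ≅ Z^5.

∂_1: C_1 → C_0 sends each edge [p,q] (with p < q) to q − p. For instance
  ∂ce = e − c.
This gives a 5×5 integer matrix of rank 4; reducing to Smith normal form yields diagonal entries (1,1,1,1).

Now H_k = ker ∂_k / im ∂_{k+1}, so:

  H_0: rank C_0 − rank ∂_1 = 5 − 4 = 1, and the invariant factors of ∂_1 are all 1, so H_0 ≅ Z.
  H_1: rank ker ∂_1 − rank ∂_2 = (5 − 4) − 0 = 1, and there is no ∂_2, so H_1 ≅ Z.

Hence the Betti numbers are b_0 = 1, b_1 = 1.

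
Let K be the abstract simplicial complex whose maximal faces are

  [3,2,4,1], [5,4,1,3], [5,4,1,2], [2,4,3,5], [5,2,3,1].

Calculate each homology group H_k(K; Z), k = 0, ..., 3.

H_0 ≅ Z,  H_1 = 0,  H_2 = 0,  H_3 ≅ Z.

K has 5 vertices, 10 edges, 10 triangles, 5 3-simplices.
rank ∂_0 = 0, rank ∂_1 = 4 ⇒ b_0 = 5 − 0 − 4 = 1; all invariant factors of ∂_1 are 1 so no torsion. So H_0 = Z.
rank ∂_1 = 4, rank ∂_2 = 6 ⇒ b_1 = 10 − 4 − 6 = 0; all invariant factors of ∂_2 are 1 so no torsion. So H_1 = 0.
rank ∂_2 = 6, rank ∂_3 = 4 ⇒ b_2 = 10 − 6 − 4 = 0; all invariant factors of ∂_3 are 1 so no torsion. So H_2 = 0.
rank ∂_3 = 4, rank ∂_4 = 0 ⇒ b_3 = 5 − 4 − 0 = 1. So H_3 = Z.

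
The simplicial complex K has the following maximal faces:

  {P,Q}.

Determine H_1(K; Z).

H_1 = 0.

Fix the vertex order P < Q and write every simplex with vertices in increasing order. Then dim K = 1 and the simplices of K are:

  0-simplices (2): P, Q
  1-simplices (1): PQ

Hence C_0 ≅ Z^2, C_1 ≅ Z^1.

Boundary ∂_1: C_1 → C_0 is given by ∂[p,q] = [q] − [p]. For instance
  ∂PQ = Q − P.
The resulting 2×1 matrix has rank 1, and its Smith normal form has invariant factors (1).

Computing H_k = (kernel of ∂_k) / (image of ∂_{k+1}):

  H_1: rank ker ∂_1 − rank ∂_2 = (1 − 1) − 0 = 0, and there is no ∂_2, so H_1 ≅ 0.

(K is a triangulation of the 1-simplex.)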